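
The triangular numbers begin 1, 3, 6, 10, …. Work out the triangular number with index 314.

The 314th triangular number is n(n+1)/2 with n = 314.
314·315/2 = 98910/2 = 49455.

49455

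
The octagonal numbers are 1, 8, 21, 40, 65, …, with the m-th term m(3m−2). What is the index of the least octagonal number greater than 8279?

53

Solve n(3n−2) > 8279 for integer n.
The largest n with value ≤ 8279 is 52 (since 8008 ≤ 8279 < 8321), so the first above is n = 53, value 8321.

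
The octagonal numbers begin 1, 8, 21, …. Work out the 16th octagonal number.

736

The 16th octagonal number is n(3n−2) with n = 16.
16·(3·16 − 2) = 16·46 = 736.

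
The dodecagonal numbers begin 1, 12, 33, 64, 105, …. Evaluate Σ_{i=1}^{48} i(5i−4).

Σ i(5i−4) = 5Σi² − 4Σi over i = 1..48.
Σi = 1176 and Σi² = 38024.
5·38024 − 4·1176 = 185416.

185416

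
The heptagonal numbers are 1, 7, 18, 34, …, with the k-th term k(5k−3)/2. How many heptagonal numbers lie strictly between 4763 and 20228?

47

The n-th heptagonal number is n(5n−3)/2.
Smallest index with value > 4763: n = 44 (giving 4774).
Largest index with value < 20228: n = 90 (giving 20115).
Indices 44 through 90: 47 terms.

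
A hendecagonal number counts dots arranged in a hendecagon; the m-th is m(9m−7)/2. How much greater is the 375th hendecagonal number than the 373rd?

375·(9·375 − 7)/2 = 631500 and 373·(9·373 − 7)/2 = 624775.
Difference: 631500 − 624775 = 6725.

6725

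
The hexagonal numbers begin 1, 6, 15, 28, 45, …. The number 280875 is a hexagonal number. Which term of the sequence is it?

Set n(2n−1) = 280875, giving 2n² − n − 280875 = 0.
The discriminant is 1 + 8·280875 = 2247001, and √2247001 = 1499.
So n = (1 + 1499) / 4 = 1500/4 = 375.

375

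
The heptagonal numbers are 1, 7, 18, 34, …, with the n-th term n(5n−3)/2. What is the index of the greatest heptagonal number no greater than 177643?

Solve n(5n−3)/2 ≤ 177643 for integer n.
n = 266 gives 176491 ≤ 177643, while n = 267 gives 177822 > 177643; so the answer is index 266.

266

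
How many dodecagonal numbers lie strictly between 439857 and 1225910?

The n-th dodecagonal number is n(5n−4).
Smallest index with value > 439857: n = 298 (giving 442828).
Largest index with value < 1225910: n = 495 (giving 1223145).
Indices 298 through 495: 198 terms.

198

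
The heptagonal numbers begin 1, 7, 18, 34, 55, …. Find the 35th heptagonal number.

The 35th heptagonal number is n(5n−3)/2 with n = 35.
35·(5·35 − 3)/2 = 35·172/2 = 35·86 = 3010.

3010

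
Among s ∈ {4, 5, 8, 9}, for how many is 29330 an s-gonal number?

s = 4: P(4, 171) = 29241 and P(4, 172) = 29584; 29330 is not s-gonal.
s = 5: P(5, 140) = 29330. ✓
s = 8: P(8, 99) = 29205 and P(8, 100) = 29800; 29330 is not s-gonal.
s = 9: P(9, 91) = 28756 and P(9, 92) = 29394; 29330 is not s-gonal.
Hits: s ∈ {5} → 1.

1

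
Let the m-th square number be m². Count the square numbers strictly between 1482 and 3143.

The n-th square number is n².
Smallest index with value > 1482: n = 39 (giving 1521).
Largest index with value < 3143: n = 56 (giving 3136).
Indices 39 through 56: 18 terms.

18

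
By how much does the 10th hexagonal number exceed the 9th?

37

Consecutive hexagonal numbers differ by 4n − 3: here 4·10 − 3 = 37.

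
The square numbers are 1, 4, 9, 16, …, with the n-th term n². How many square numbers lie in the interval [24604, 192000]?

The n-th square number is n².
Smallest index with value ≥ 24604: n = 157 (giving 24649).
Largest index with value ≤ 192000: n = 438 (giving 191844).
Indices 157 through 438: 282 terms.

282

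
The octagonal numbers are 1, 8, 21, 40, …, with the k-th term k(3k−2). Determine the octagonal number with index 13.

The 13th octagonal number is n(3n−2) with n = 13.
13·(3·13 − 2) = 13·37 = 481.

481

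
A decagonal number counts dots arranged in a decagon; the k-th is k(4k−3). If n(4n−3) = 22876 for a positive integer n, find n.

76

Set n(4n−3) = 22876, giving 4n² − 3n − 22876 = 0.
So n = (3 + 605) / 8 = 608/8 = 76.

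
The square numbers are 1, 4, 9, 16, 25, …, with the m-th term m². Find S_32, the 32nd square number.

1024

The 32nd square number is n² with n = 32.
32² = 1024.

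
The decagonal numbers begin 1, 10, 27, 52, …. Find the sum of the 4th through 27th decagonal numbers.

Σ i(4i−3) = 4Σi² − 3Σi over i = 4..27.
Σi = 378 − 6 = 372 and Σi² = 6930 − 14 = 6916.
4·6916 − 3·372 = 26548.

26548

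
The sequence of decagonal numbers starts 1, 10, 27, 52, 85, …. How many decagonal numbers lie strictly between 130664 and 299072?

The n-th decagonal number is n(4n−3).
Smallest index with value > 130664: n = 182 (giving 131950).
Largest index with value < 299072: n = 273 (giving 297297).
Indices 182 through 273: 92 terms.

92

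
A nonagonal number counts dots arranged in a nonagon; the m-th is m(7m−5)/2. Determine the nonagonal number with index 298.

The 298th nonagonal number is n(7n−5)/2 with n = 298.
298·(7·298 − 5)/2 = 298·2081/2 = 310069.

310069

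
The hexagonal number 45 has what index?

Set n(2n−1) = 45, giving 2n² − n − 45 = 0.
The discriminant is 1 + 8·45 = 361, and √361 = 19.
So n = (1 + 19) / 4 = 20/4 = 5.
Check: 5·(2·5 − 1) = 45. ✓

5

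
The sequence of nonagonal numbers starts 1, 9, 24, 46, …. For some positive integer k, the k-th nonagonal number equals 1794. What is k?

23

Set n(7n−5)/2 = 1794, giving 7n² − 5n − 3588 = 0.
The discriminant is 25 + 56·1794 = 100489, and √100489 = 317.
So n = (5 + 317) / 14 = 322/14 = 23.
Check: 23·(7·23 − 5)/2 = 1794. ✓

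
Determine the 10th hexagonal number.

10·(2·10 − 1) = 10·19 = 190.

190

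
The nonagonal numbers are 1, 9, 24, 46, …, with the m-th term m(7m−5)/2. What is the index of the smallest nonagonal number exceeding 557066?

400

Solve n(7n−5)/2 > 557066 for integer n.
The largest n with value ≤ 557066 is 399 (since 556206 ≤ 557066 < 559000), so the first above is n = 400, value 559000.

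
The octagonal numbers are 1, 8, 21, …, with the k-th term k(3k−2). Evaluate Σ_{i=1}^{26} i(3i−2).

Σ i(3i−2) = 3Σi² − 2Σi over i = 1..26.
Σi = 351 and Σi² = 6201.
3·6201 − 2·351 = 17901.

17901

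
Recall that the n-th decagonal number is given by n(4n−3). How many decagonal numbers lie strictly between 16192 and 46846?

The n-th decagonal number is n(4n−3).
Smallest index with value > 16192: n = 65 (giving 16705).
Largest index with value < 46846: n = 108 (giving 46332).
Indices 65 through 108: 44 terms.

44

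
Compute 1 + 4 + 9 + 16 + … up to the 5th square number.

55

Σ_{i=1}^{5} i² = 5·6·11/6 = 55.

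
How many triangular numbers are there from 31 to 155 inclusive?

10

The n-th triangular number is n(n+1)/2.
Smallest index with value ≥ 31: n = 8 (giving 36).
Largest index with value ≤ 155: n = 17 (giving 153).
Indices 8 through 17: 10 terms.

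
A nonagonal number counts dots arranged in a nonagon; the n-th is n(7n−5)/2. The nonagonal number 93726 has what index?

164

Set n(7n−5)/2 = 93726, giving 7n² − 5n − 187452 = 0.
So n = (5 + 2291) / 14 = 2296/14 = 164.
Check: 164·(7·164 − 5)/2 = 93726. ✓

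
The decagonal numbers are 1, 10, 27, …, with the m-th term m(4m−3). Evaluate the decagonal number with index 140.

The 140th decagonal number is n(4n−3) with n = 140.
140·(4·140 − 3) = 140·557 = 77980.

77980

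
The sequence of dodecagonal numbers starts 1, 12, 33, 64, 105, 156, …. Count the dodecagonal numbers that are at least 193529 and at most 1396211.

331

The n-th dodecagonal number is n(5n−4).
Smallest index with value ≥ 193529: n = 198 (giving 195228).
Largest index with value ≤ 1396211: n = 528 (giving 1391808).
Indices 198 through 528: 331 terms.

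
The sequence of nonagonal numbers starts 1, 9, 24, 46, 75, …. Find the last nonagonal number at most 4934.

Solve n(7n−5)/2 ≤ 4934 for integer n.
n = 37 gives 4699 ≤ 4934, while n = 38 gives 4959 > 4934; so the answer is 4699.

4699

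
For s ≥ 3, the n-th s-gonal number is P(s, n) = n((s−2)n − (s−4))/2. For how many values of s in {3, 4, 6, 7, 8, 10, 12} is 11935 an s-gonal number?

s = 3: P(3, 154) = 11935. ✓
s = 4: P(4, 109) = 11881 and P(4, 110) = 12100; 11935 is not s-gonal.
s = 6: P(6, 77) = 11781 and P(6, 78) = 12090; 11935 is not s-gonal.
s = 7: P(7, 69) = 11799 and P(7, 70) = 12145; 11935 is not s-gonal.
s = 8: P(8, 63) = 11781 and P(8, 64) = 12160; 11935 is not s-gonal.
s = 10: P(10, 55) = 11935. ✓
s = 12: P(12, 49) = 11809 and P(12, 50) = 12300; 11935 is not s-gonal.
Hits: s ∈ {3, 10} → 2.

2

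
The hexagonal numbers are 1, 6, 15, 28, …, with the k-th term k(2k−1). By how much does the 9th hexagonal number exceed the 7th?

9·(2·9 − 1) = 153 and 7·(2·7 − 1) = 91.
Difference: 153 − 91 = 62.

62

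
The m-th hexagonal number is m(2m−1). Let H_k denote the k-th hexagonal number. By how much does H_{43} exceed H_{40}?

43·(2·43 − 1) = 3655 and 40·(2·40 − 1) = 3160.
Difference: 3655 − 3160 = 495.

495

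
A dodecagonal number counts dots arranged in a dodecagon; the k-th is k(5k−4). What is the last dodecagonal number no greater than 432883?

Solve n(5n−4) ≤ 432883 for integer n.
n = 294 gives 431004 ≤ 432883, while n = 295 gives 433945 > 432883; so the answer is 431004.

431004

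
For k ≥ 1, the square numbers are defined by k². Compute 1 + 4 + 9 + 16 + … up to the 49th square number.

40425

Σ_{i=1}^{49} i² = 49·50·99/6 = 40425.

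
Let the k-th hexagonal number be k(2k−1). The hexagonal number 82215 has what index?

203

Set n(2n−1) = 82215, giving 2n² − n − 82215 = 0.
The discriminant is 1 + 8·82215 = 657721, and √657721 = 811.
So n = (1 + 811) / 4 = 812/4 = 203.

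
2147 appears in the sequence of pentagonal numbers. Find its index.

Set n(3n−1)/2 = 2147, giving 3n² − n − 4294 = 0.
The discriminant is 1 + 24·2147 = 51529, and √51529 = 227.
So n = (1 + 227) / 6 = 228/6 = 38.

38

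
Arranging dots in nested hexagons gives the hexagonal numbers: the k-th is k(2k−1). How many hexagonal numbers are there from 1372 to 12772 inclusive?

The n-th hexagonal number is n(2n−1).
Smallest index with value ≥ 1372: n = 27 (giving 1431).
Largest index with value ≤ 12772: n = 80 (giving 12720).
Indices 27 through 80: 54 terms.

54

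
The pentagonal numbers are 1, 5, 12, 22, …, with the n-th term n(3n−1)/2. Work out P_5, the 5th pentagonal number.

35

The 5th pentagonal number is n(3n−1)/2 with n = 5.
5·(3·5 − 1)/2 = 5·14/2 = 5·7 = 35.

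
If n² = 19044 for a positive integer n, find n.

138

We need n² = 19044, so n = √19044 = 138.
Check: 138² = 19044. ✓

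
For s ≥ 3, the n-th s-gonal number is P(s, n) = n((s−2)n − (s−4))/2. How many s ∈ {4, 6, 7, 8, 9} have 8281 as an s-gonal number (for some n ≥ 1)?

s = 4: P(4, 91) = 8281. ✓
s = 6: P(6, 64) = 8128 and P(6, 65) = 8385; 8281 is not s-gonal.
s = 7: P(7, 57) = 8037 and P(7, 58) = 8323; 8281 is not s-gonal.
s = 8: P(8, 52) = 8008 and P(8, 53) = 8321; 8281 is not s-gonal.
s = 9: P(9, 49) = 8281. ✓
Hits: s ∈ {4, 9} → 2.

2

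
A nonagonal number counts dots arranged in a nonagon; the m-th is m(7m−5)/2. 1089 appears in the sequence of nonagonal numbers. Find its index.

Set n(7n−5)/2 = 1089, giving 7n² − 5n − 2178 = 0.
So n = (5 + 247) / 14 = 252/14 = 18.

18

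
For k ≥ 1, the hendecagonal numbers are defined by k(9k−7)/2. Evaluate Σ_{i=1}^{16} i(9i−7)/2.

Σ i(9i−7)/2 = (9Σi² − 7Σi) / 2 over i = 1..16.
Σi = 136 and Σi² = 1496.
(9·1496 − 7·136) / 2 = 12512/2 = 6256.

6256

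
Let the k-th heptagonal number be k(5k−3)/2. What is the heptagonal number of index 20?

970

The 20th heptagonal number is n(5n−3)/2 with n = 20.
20·(5·20 − 3)/2 = 20·97/2 = 970.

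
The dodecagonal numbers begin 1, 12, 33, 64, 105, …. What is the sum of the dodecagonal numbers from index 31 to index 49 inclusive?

Σ i(5i−4) = 5Σi² − 4Σi over i = 31..49.
Σi = 1225 − 465 = 760 and Σi² = 40425 − 9455 = 30970.
5·30970 − 4·760 = 151810.

151810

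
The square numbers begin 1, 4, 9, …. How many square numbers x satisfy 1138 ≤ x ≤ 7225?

The n-th square number is n².
Smallest index with value ≥ 1138: n = 34 (giving 1156).
Largest index with value ≤ 7225: n = 85 (giving 7225).
Indices 34 through 85: 52 terms.

52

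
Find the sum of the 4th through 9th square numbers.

Σ_{i=4}^{9} i² = 285 − 14 = 271.

271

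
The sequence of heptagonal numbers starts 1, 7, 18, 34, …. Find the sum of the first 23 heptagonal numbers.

10396

Σ i(5i−3)/2 = (5Σi² − 3Σi) / 2 over i = 1..23.
Σi = 276 and Σi² = 4324.
(5·4324 − 3·276) / 2 = 20792/2 = 10396.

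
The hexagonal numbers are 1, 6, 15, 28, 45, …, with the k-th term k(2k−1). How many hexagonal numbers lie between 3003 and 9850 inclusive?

The n-th hexagonal number is n(2n−1).
Smallest index with value ≥ 3003: n = 39 (giving 3003).
Largest index with value ≤ 9850: n = 70 (giving 9730).
Indices 39 through 70: 32 terms.

32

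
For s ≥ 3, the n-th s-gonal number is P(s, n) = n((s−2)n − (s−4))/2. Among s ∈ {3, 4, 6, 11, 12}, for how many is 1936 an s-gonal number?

1

s = 3: P(3, 61) = 1891 and P(3, 62) = 1953; 1936 is not s-gonal.
s = 4: P(4, 44) = 1936. ✓
s = 6: P(6, 31) = 1891 and P(6, 32) = 2016; 1936 is not s-gonal.
s = 11: P(11, 21) = 1911 and P(11, 22) = 2101; 1936 is not s-gonal.
s = 12: P(12, 20) = 1920 and P(12, 21) = 2121; 1936 is not s-gonal.
Hits: s ∈ {4} → 1.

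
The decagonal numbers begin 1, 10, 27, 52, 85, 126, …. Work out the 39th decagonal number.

39·(4·39 − 3) = 39·153 = 5967.

5967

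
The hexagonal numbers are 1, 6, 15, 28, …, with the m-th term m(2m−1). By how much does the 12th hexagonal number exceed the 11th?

Consecutive hexagonal numbers differ by 4n − 3: here 4·12 − 3 = 45.

45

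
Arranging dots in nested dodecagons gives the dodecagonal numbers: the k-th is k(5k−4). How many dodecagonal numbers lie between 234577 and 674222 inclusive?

The n-th dodecagonal number is n(5n−4).
Smallest index with value ≥ 234577: n = 217 (giving 234577).
Largest index with value ≤ 674222: n = 367 (giving 671977).
Indices 217 through 367: 151 terms.

151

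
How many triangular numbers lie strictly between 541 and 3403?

The n-th triangular number is n(n+1)/2.
Smallest index with value > 541: n = 33 (giving 561).
Largest index with value < 3403: n = 81 (giving 3321).
Indices 33 through 81: 49 terms.

49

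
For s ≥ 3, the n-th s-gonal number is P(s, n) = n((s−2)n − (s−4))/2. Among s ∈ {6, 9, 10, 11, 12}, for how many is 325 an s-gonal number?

s = 6: P(6, 13) = 325. ✓
s = 9: P(9, 10) = 325. ✓
s = 10: P(10, 9) = 297 and P(10, 10) = 370; 325 is not s-gonal.
s = 11: P(11, 8) = 260 and P(11, 9) = 333; 325 is not s-gonal.
s = 12: P(12, 8) = 288 and P(12, 9) = 369; 325 is not s-gonal.
Hits: s ∈ {6, 9} → 2.

2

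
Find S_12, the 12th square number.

The 12th square number is n² with n = 12.
12² = 144.

144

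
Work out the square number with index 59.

The 59th square number is n² with n = 59.
59² = 3481.

3481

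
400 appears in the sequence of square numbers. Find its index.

We need n² = 400, so n = √400 = 20.
Check: 20² = 400. ✓

20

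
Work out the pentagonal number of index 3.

The 3rd pentagonal number is n(3n−1)/2 with n = 3.
3·(3·3 − 1)/2 = 3·8/2 = 3·4 = 12.

12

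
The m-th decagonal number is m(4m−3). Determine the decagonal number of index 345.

The 345th decagonal number is n(4n−3) with n = 345.
345·(4·345 − 3) = 345·1377 = 475065.

475065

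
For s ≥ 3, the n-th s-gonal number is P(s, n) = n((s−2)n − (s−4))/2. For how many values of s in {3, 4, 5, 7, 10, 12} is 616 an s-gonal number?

1

s = 3: P(3, 34) = 595 and P(3, 35) = 630; 616 is not s-gonal.
s = 4: P(4, 24) = 576 and P(4, 25) = 625; 616 is not s-gonal.
s = 5: P(5, 20) = 590 and P(5, 21) = 651; 616 is not s-gonal.
s = 7: P(7, 16) = 616. ✓
s = 10: P(10, 12) = 540 and P(10, 13) = 637; 616 is not s-gonal.
s = 12: P(12, 11) = 561 and P(12, 12) = 672; 616 is not s-gonal.
Hits: s ∈ {7} → 1.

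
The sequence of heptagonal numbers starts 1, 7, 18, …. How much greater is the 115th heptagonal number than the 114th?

Consecutive heptagonal numbers differ by 5n − 4: here 5·115 − 4 = 571.

571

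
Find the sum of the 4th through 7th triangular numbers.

Σ i(i+1)/2 = (Σi² + Σi) / 2 over i = 4..7.
Σi = 28 − 6 = 22 and Σi² = 140 − 14 = 126.
(1·126 + 1·22) / 2 = 148/2 = 74.

74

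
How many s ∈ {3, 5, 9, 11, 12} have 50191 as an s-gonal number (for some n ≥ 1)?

s = 3: P(3, 316) = 50086 and P(3, 317) = 50403; 50191 is not s-gonal.
s = 5: P(5, 183) = 50142 and P(5, 184) = 50692; 50191 is not s-gonal.
s = 9: P(9, 120) = 50100 and P(9, 121) = 50941; 50191 is not s-gonal.
s = 11: P(11, 106) = 50191. ✓
s = 12: P(12, 100) = 49600 and P(12, 101) = 50601; 50191 is not s-gonal.
Hits: s ∈ {11} → 1.

1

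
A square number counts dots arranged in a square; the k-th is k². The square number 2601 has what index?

We need n² = 2601, so n = √2601 = 51.
Check: 51² = 2601. ✓

51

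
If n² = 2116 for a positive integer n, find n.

46

We need n² = 2116, so n = √2116 = 46.
Check: 46² = 2116. ✓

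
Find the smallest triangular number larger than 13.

15

Solve n(n+1)/2 > 13 for integer n.
The largest n with value ≤ 13 is 4 (since 10 ≤ 13 < 15), so the first above is n = 5, value 15.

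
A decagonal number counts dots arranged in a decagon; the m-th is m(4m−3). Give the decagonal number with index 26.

2626

The 26th decagonal number is n(4n−3) with n = 26.
26·(4·26 − 3) = 26·101 = 2626.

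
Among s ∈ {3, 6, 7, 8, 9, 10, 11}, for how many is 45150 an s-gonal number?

s = 3: P(3, 300) = 45150. ✓
s = 6: P(6, 150) = 44850 and P(6, 151) = 45451; 45150 is not s-gonal.
s = 7: P(7, 134) = 44689 and P(7, 135) = 45360; 45150 is not s-gonal.
s = 8: P(8, 123) = 45141 and P(8, 124) = 45880; 45150 is not s-gonal.
s = 9: P(9, 113) = 44409 and P(9, 114) = 45201; 45150 is not s-gonal.
s = 10: P(10, 106) = 44626 and P(10, 107) = 45475; 45150 is not s-gonal.
s = 11: P(11, 100) = 44650 and P(11, 101) = 45551; 45150 is not s-gonal.
Hits: s ∈ {3} → 1.

1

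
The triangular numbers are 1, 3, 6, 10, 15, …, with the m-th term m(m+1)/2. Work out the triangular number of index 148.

11026

The 148th triangular number is n(n+1)/2 with n = 148.
148·149/2 = 22052/2 = 11026.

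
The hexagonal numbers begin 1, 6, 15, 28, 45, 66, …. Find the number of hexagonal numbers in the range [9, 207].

8

The n-th hexagonal number is n(2n−1).
Smallest index with value ≥ 9: n = 3 (giving 15).
Largest index with value ≤ 207: n = 10 (giving 190).
Indices 3 through 10: 8 terms.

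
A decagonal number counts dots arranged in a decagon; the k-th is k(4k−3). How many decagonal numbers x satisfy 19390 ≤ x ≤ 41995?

33

The n-th decagonal number is n(4n−3).
Smallest index with value ≥ 19390: n = 70 (giving 19390).
Largest index with value ≤ 41995: n = 102 (giving 41310).
Indices 70 through 102: 33 terms.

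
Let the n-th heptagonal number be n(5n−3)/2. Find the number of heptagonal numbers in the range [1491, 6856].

28

The n-th heptagonal number is n(5n−3)/2.
Smallest index with value ≥ 1491: n = 25 (giving 1525).
Largest index with value ≤ 6856: n = 52 (giving 6682).
Indices 25 through 52: 28 terms.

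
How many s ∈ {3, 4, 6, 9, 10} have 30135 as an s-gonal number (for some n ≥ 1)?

2

s = 3: P(3, 245) = 30135. ✓
s = 4: P(4, 173) = 29929 and P(4, 174) = 30276; 30135 is not s-gonal.
s = 6: P(6, 123) = 30135. ✓
s = 9: P(9, 93) = 30039 and P(9, 94) = 30691; 30135 is not s-gonal.
s = 10: P(10, 87) = 30015 and P(10, 88) = 30712; 30135 is not s-gonal.
Hits: s ∈ {3, 6} → 2.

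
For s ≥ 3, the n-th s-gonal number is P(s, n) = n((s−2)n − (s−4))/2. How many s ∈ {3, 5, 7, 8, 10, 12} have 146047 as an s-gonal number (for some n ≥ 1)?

s = 3: P(3, 539) = 145530 and P(3, 540) = 146070; 146047 is not s-gonal.
s = 5: P(5, 312) = 145860 and P(5, 313) = 146797; 146047 is not s-gonal.
s = 7: P(7, 242) = 146047. ✓
s = 8: P(8, 220) = 144760 and P(8, 221) = 146081; 146047 is not s-gonal.
s = 10: P(10, 191) = 145351 and P(10, 192) = 146880; 146047 is not s-gonal.
s = 12: P(12, 171) = 145521 and P(12, 172) = 147232; 146047 is not s-gonal.
Hits: s ∈ {7} → 1.

1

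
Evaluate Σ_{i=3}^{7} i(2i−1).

245

Σ i(2i−1) = 2Σi² − Σi over i = 3..7.
Σi = 28 − 3 = 25 and Σi² = 140 − 5 = 135.
2·135 − 1·25 = 245.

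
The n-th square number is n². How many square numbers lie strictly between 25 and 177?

8

The n-th square number is n².
Smallest index with value > 25: n = 6 (giving 36).
Largest index with value < 177: n = 13 (giving 169).
Indices 6 through 13: 8 terms.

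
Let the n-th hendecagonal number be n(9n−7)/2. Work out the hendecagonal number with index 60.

The 60th hendecagonal number is n(9n−7)/2 with n = 60.
60·(9·60 − 7)/2 = 60·533/2 = 15990.

15990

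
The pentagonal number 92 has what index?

8

Set n(3n−1)/2 = 92, giving 3n² − n − 184 = 0.
So n = (1 + 47) / 6 = 48/6 = 8.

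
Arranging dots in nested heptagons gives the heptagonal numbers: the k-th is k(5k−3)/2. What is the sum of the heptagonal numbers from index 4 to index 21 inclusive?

7905

Σ i(5i−3)/2 = (5Σi² − 3Σi) / 2 over i = 4..21.
Σi = 231 − 6 = 225 and Σi² = 3311 − 14 = 3297.
(5·3297 − 3·225) / 2 = 15810/2 = 7905.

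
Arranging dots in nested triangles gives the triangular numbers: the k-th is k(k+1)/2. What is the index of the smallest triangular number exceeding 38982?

Solve n(n+1)/2 > 38982 for integer n.
The largest n with value ≤ 38982 is 278 (since 38781 ≤ 38982 < 39060), so the first above is n = 279, value 39060.

279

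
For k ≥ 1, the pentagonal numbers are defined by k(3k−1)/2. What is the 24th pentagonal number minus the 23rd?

70

Consecutive pentagonal numbers differ by 3n − 2: here 3·24 − 2 = 70.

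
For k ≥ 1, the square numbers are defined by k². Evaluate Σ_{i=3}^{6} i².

86

Σ_{i=3}^{6} i² = 91 − 5 = 86.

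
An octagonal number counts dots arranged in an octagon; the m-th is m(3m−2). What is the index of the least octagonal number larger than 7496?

Solve n(3n−2) > 7496 for integer n.
The largest n with value ≤ 7496 is 50 (since 7400 ≤ 7496 < 7701), so the first above is n = 51, value 7701.

51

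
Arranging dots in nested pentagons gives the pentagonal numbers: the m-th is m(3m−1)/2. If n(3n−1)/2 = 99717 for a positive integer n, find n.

Set n(3n−1)/2 = 99717, giving 3n² − n − 199434 = 0.
The discriminant is 1 + 24·99717 = 2393209, and √2393209 = 1547.
So n = (1 + 1547) / 6 = 1548/6 = 258.
Check: 258·(3·258 − 1)/2 = 99717. ✓

258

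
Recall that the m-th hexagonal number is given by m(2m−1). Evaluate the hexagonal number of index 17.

The 17th hexagonal number is n(2n−1) with n = 17.
17·(2·17 − 1) = 17·33 = 561.

561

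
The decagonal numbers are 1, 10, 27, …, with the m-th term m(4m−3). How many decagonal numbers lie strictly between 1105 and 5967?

21

The n-th decagonal number is n(4n−3).
Smallest index with value > 1105: n = 18 (giving 1242).
Largest index with value < 5967: n = 38 (giving 5662).
Indices 18 through 38: 21 terms.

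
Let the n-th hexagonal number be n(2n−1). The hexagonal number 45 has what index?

Set n(2n−1) = 45, giving 2n² − n − 45 = 0.
The discriminant is 1 + 8·45 = 361, and √361 = 19.
So n = (1 + 19) / 4 = 20/4 = 5.

5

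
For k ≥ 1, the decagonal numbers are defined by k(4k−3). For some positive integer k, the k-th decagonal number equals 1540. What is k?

Set n(4n−3) = 1540, giving 4n² − 3n − 1540 = 0.
The discriminant is 9 + 16·1540 = 24649, and √24649 = 157.
So n = (3 + 157) / 8 = 160/8 = 20.
Check: 20·(4·20 − 3) = 1540. ✓

20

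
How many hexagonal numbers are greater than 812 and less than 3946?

The n-th hexagonal number is n(2n−1).
Smallest index with value > 812: n = 21 (giving 861).
Largest index with value < 3946: n = 44 (giving 3828).
Indices 21 through 44: 24 terms.

24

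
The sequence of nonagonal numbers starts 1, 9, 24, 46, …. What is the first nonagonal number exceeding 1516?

Solve n(7n−5)/2 > 1516 for integer n.
The largest n with value ≤ 1516 is 21 (since 1491 ≤ 1516 < 1639), so the first above is n = 22, value 1639.

1639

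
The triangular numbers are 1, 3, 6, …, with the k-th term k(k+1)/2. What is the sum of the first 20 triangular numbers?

Σ i(i+1)/2 = (Σi² + Σi) / 2 over i = 1..20.
Σi = 210 and Σi² = 2870.
(1·2870 + 1·210) / 2 = 3080/2 = 1540.

1540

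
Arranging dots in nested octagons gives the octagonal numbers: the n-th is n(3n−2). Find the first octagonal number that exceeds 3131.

Solve n(3n−2) > 3131 for integer n.
The largest n with value ≤ 3131 is 32 (since 3008 ≤ 3131 < 3201), so the first above is n = 33, value 3201.

3201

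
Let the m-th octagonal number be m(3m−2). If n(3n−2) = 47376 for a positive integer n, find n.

126

Set n(3n−2) = 47376, giving 3n² − 2n − 47376 = 0.
So n = (2 + 754) / 6 = 756/6 = 126.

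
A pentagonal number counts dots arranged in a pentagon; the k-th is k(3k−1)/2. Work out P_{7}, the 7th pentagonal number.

70

The 7th pentagonal number is n(3n−1)/2 with n = 7.
7·(3·7 − 1)/2 = 7·20/2 = 7·10 = 70.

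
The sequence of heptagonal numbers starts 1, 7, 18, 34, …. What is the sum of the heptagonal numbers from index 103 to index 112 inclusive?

Σ i(5i−3)/2 = (5Σi² − 3Σi) / 2 over i = 103..112.
Σi = 6328 − 5253 = 1075 and Σi² = 474600 − 358955 = 115645.
(5·115645 − 3·1075) / 2 = 575000/2 = 287500.

287500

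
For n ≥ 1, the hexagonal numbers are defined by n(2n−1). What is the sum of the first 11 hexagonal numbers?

946

Σ i(2i−1) = 2Σi² − Σi over i = 1..11.
Σi = 66 and Σi² = 506.
2·506 − 1·66 = 946.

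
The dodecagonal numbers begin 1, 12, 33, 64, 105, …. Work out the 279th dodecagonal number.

279·(5·279 − 4) = 279·1391 = 388089.

388089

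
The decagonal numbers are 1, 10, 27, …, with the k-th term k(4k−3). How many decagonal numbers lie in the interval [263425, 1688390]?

The n-th decagonal number is n(4n−3).
Smallest index with value ≥ 263425: n = 257 (giving 263425).
Largest index with value ≤ 1688390: n = 650 (giving 1688050).
Indices 257 through 650: 394 terms.

394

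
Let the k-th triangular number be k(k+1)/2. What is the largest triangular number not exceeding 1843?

1830

Solve n(n+1)/2 ≤ 1843 for integer n.
n = 60 gives 1830 ≤ 1843, while n = 61 gives 1891 > 1843; so the answer is 1830.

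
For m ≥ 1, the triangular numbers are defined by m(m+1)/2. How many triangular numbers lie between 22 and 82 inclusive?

6

The n-th triangular number is n(n+1)/2.
Smallest index with value ≥ 22: n = 7 (giving 28).
Largest index with value ≤ 82: n = 12 (giving 78).
Indices 7 through 12: 6 terms.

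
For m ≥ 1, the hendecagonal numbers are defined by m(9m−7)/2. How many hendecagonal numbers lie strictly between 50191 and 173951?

90

The n-th hendecagonal number is n(9n−7)/2.
Smallest index with value > 50191: n = 107 (giving 51146).
Largest index with value < 173951: n = 196 (giving 172186).
Indices 107 through 196: 90 terms.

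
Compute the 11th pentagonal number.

The 11th pentagonal number is n(3n−1)/2 with n = 11.
11·(3·11 − 1)/2 = 11·32/2 = 11·16 = 176.

176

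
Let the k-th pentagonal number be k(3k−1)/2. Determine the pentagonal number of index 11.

11·(3·11 − 1)/2 = 11·32/2 = 11·16 = 176.

176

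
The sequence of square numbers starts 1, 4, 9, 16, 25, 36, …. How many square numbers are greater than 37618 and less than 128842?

The n-th square number is n².
Smallest index with value > 37618: n = 194 (giving 37636).
Largest index with value < 128842: n = 358 (giving 128164).
Indices 194 through 358: 165 terms.

165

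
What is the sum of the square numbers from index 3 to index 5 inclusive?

Σ_{i=3}^{5} i² = 55 − 5 = 50.

50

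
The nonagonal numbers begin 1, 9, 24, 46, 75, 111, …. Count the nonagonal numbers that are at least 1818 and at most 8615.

26

The n-th nonagonal number is n(7n−5)/2.
Smallest index with value ≥ 1818: n = 24 (giving 1956).
Largest index with value ≤ 8615: n = 49 (giving 8281).
Indices 24 through 49: 26 terms.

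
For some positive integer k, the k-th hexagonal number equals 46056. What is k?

152

Set n(2n−1) = 46056, giving 2n² − n − 46056 = 0.
The discriminant is 1 + 8·46056 = 368449, and √368449 = 607.
So n = (1 + 607) / 4 = 608/4 = 152.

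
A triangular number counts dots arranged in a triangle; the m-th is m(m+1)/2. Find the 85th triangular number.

3655

The 85th triangular number is n(n+1)/2 with n = 85.
85·86/2 = 7310/2 = 3655.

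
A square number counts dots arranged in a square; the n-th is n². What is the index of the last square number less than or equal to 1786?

Solve n² ≤ 1786 for integer n.
n = 42 gives 1764 ≤ 1786, while n = 43 gives 1849 > 1786; so the answer is index 42.

42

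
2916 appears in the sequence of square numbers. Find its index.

We need n² = 2916, so n = √2916 = 54.

54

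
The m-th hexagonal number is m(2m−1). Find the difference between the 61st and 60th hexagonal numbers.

241

Consecutive hexagonal numbers differ by 4n − 3: here 4·61 − 3 = 241.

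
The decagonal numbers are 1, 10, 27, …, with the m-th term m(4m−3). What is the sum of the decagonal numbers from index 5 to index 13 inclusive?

2913

Σ i(4i−3) = 4Σi² − 3Σi over i = 5..13.
Σi = 91 − 10 = 81 and Σi² = 819 − 30 = 789.
4·789 − 3·81 = 2913.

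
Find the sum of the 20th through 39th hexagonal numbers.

Σ i(2i−1) = 2Σi² − Σi over i = 20..39.
Σi = 780 − 190 = 590 and Σi² = 20540 − 2470 = 18070.
2·18070 − 1·590 = 35550.

35550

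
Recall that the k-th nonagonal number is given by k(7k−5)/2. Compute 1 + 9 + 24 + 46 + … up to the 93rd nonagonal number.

942679

Σ i(7i−5)/2 = (7Σi² − 5Σi) / 2 over i = 1..93.
Σi = 4371 and Σi² = 272459.
(7·272459 − 5·4371) / 2 = 1885358/2 = 942679.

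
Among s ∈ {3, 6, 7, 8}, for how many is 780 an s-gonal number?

s = 3: P(3, 39) = 780. ✓
s = 6: P(6, 20) = 780. ✓
s = 7: P(7, 17) = 697 and P(7, 18) = 783; 780 is not s-gonal.
s = 8: P(8, 16) = 736 and P(8, 17) = 833; 780 is not s-gonal.
Hits: s ∈ {3, 6} → 2.

2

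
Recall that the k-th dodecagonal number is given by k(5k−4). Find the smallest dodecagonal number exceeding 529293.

530076

Solve n(5n−4) > 529293 for integer n.
The largest n with value ≤ 529293 is 325 (since 526825 ≤ 529293 < 530076), so the first above is n = 326, value 530076.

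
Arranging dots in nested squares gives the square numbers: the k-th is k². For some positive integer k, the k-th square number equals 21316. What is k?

146

We need n² = 21316, so n = √21316 = 146.
Check: 146² = 21316. ✓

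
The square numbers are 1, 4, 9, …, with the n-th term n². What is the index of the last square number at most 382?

19

Solve n² ≤ 382 for integer n.
n = 19 gives 361 ≤ 382, while n = 20 gives 400 > 382; so the answer is index 19.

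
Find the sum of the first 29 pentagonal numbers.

12615

Σ i(3i−1)/2 = (3Σi² − Σi) / 2 over i = 1..29.
Σi = 435 and Σi² = 8555.
(3·8555 − 1·435) / 2 = 25230/2 = 12615.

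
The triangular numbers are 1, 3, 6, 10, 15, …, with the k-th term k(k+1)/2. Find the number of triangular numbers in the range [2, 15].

The n-th triangular number is n(n+1)/2.
Smallest index with value ≥ 2: n = 2 (giving 3).
Largest index with value ≤ 15: n = 5 (giving 15).
Indices 2 through 5: 4 terms.

4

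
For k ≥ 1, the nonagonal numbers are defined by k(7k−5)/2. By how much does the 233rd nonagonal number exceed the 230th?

233·(7·233 − 5)/2 = 189429 and 230·(7·230 − 5)/2 = 184575.
Difference: 189429 − 184575 = 4854.

4854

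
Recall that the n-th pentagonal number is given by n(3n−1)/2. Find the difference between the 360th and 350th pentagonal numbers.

10645

360·(3·360 − 1)/2 = 194220 and 350·(3·350 − 1)/2 = 183575.
Difference: 194220 − 183575 = 10645.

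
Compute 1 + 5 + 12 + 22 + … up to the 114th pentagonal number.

Σ i(3i−1)/2 = (3Σi² − Σi) / 2 over i = 1..114.
Σi = 6555 and Σi² = 500365.
(3·500365 − 1·6555) / 2 = 1494540/2 = 747270.

747270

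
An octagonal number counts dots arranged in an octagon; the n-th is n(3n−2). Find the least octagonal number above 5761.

Solve n(3n−2) > 5761 for integer n.
The largest n with value ≤ 5761 is 44 (since 5720 ≤ 5761 < 5985), so the first above is n = 45, value 5985.

5985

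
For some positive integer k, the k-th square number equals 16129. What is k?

We need n² = 16129, so n = √16129 = 127.

127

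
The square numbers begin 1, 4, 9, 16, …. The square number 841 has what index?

29

We need n² = 841, so n = √841 = 29.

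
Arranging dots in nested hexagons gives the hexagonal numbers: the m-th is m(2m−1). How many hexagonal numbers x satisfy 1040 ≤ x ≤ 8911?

44

The n-th hexagonal number is n(2n−1).
Smallest index with value ≥ 1040: n = 24 (giving 1128).
Largest index with value ≤ 8911: n = 67 (giving 8911).
Indices 24 through 67: 44 terms.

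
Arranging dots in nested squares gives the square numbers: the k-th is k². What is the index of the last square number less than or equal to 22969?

151

Solve n² ≤ 22969 for integer n.
n = 151 gives 22801 ≤ 22969, while n = 152 gives 23104 > 22969; so the answer is index 151.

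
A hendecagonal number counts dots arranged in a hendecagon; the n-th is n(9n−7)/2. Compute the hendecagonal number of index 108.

52110

The 108th hendecagonal number is n(9n−7)/2 with n = 108.
108·(9·108 − 7)/2 = 108·965/2 = 52110.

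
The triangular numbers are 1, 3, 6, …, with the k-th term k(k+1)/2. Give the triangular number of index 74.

2775

74·75/2 = 5550/2 = 2775.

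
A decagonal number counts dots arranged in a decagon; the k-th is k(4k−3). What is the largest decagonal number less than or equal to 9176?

9072

Solve n(4n−3) ≤ 9176 for integer n.
n = 48 gives 9072 ≤ 9176, while n = 49 gives 9457 > 9176; so the answer is 9072.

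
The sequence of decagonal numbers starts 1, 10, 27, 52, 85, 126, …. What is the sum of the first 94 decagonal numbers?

1111785

Σ i(4i−3) = 4Σi² − 3Σi over i = 1..94.
Σi = 4465 and Σi² = 281295.
4·281295 − 3·4465 = 1111785.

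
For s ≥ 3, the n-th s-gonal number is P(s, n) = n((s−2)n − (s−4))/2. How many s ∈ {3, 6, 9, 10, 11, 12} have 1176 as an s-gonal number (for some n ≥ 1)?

1

s = 3: P(3, 48) = 1176. ✓
s = 6: P(6, 24) = 1128 and P(6, 25) = 1225; 1176 is not s-gonal.
s = 9: P(9, 18) = 1089 and P(9, 19) = 1216; 1176 is not s-gonal.
s = 10: P(10, 17) = 1105 and P(10, 18) = 1242; 1176 is not s-gonal.
s = 11: P(11, 16) = 1096 and P(11, 17) = 1241; 1176 is not s-gonal.
s = 12: P(12, 15) = 1065 and P(12, 16) = 1216; 1176 is not s-gonal.
Hits: s ∈ {3} → 1.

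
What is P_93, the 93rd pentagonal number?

12927

The 93rd pentagonal number is n(3n−1)/2 with n = 93.
93·(3·93 − 1)/2 = 93·278/2 = 93·139 = 12927.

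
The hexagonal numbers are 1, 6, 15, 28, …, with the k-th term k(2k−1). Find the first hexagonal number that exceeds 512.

Solve n(2n−1) > 512 for integer n.
The largest n with value ≤ 512 is 16 (since 496 ≤ 512 < 561), so the first above is n = 17, value 561.

561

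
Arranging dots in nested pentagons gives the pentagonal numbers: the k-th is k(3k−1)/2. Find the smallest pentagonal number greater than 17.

Solve n(3n−1)/2 > 17 for integer n.
The largest n with value ≤ 17 is 3 (since 12 ≤ 17 < 22), so the first above is n = 4, value 22.

22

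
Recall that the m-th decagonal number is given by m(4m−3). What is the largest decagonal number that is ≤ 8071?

Solve n(4n−3) ≤ 8071 for integer n.
n = 45 gives 7965 ≤ 8071, while n = 46 gives 8326 > 8071; so the answer is 7965.

7965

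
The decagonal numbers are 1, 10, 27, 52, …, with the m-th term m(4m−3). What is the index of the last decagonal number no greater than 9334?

Solve n(4n−3) ≤ 9334 for integer n.
n = 48 gives 9072 ≤ 9334, while n = 49 gives 9457 > 9334; so the answer is index 48.

48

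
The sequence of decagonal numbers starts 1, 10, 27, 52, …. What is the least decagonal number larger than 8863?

Solve n(4n−3) > 8863 for integer n.
The largest n with value ≤ 8863 is 47 (since 8695 ≤ 8863 < 9072), so the first above is n = 48, value 9072.

9072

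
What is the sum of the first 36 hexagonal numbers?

Σ i(2i−1) = 2Σi² − Σi over i = 1..36.
Σi = 666 and Σi² = 16206.
2·16206 − 1·666 = 31746.

31746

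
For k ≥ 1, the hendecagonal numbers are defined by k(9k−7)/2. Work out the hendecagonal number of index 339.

The 339th hendecagonal number is n(9n−7)/2 with n = 339.
339·(9·339 − 7)/2 = 339·3044/2 = 339·1522 = 515958.

515958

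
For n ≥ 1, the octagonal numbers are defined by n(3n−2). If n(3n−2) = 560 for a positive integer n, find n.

Set n(3n−2) = 560, giving 3n² − 2n − 560 = 0.
The discriminant is 4 + 12·560 = 6724, and √6724 = 82.
So n = (2 + 82) / 6 = 84/6 = 14.

14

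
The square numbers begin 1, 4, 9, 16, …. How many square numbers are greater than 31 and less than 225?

The n-th square number is n².
Smallest index with value > 31: n = 6 (giving 36).
Largest index with value < 225: n = 14 (giving 196).
Indices 6 through 14: 9 terms.

9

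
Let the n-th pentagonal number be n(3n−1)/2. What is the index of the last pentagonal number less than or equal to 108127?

Solve n(3n−1)/2 ≤ 108127 for integer n.
n = 268 gives 107602 ≤ 108127, while n = 269 gives 108407 > 108127; so the answer is index 268.

268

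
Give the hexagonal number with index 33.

2145

33·(2·33 − 1) = 33·65 = 2145.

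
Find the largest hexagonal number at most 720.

703

Solve n(2n−1) ≤ 720 for integer n.
n = 19 gives 703 ≤ 720, while n = 20 gives 780 > 720; so the answer is 703.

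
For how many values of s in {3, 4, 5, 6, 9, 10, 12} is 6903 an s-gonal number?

s = 3: P(3, 117) = 6903. ✓
s = 4: P(4, 83) = 6889 and P(4, 84) = 7056; 6903 is not s-gonal.
s = 5: P(5, 68) = 6902 and P(5, 69) = 7107; 6903 is not s-gonal.
s = 6: P(6, 59) = 6903. ✓
s = 9: P(9, 44) = 6666 and P(9, 45) = 6975; 6903 is not s-gonal.
s = 10: P(10, 41) = 6601 and P(10, 42) = 6930; 6903 is not s-gonal.
s = 12: P(12, 37) = 6697 and P(12, 38) = 7068; 6903 is not s-gonal.
Hits: s ∈ {3, 6} → 2.

2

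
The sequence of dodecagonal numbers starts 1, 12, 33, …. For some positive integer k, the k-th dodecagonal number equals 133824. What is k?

Set n(5n−4) = 133824, giving 5n² − 4n − 133824 = 0.
The discriminant is 16 + 20·133824 = 2676496, and √2676496 = 1636.
So n = (4 + 1636) / 10 = 1640/10 = 164.

164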